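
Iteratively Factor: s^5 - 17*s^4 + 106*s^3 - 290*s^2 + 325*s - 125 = (s - 5)*(s^4 - 12*s^3 + 46*s^2 - 60*s + 25) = (s - 5)^2*(s^3 - 7*s^2 + 11*s - 5) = (s - 5)^3*(s^2 - 2*s + 1) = (s - 5)^3*(s - 1)*(s - 1)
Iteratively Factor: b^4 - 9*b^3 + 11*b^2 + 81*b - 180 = (b - 4)*(b^3 - 5*b^2 - 9*b + 45) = (b - 4)*(b + 3)*(b^2 - 8*b + 15) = (b - 4)*(b - 3)*(b + 3)*(b - 5)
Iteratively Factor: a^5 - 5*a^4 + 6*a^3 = (a - 2)*(a^4 - 3*a^3) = a*(a - 2)*(a^3 - 3*a^2) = a*(a - 3)*(a - 2)*(a^2) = a^2*(a - 3)*(a - 2)*(a)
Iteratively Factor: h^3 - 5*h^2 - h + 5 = (h - 5)*(h^2 - 1) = (h - 5)*(h - 1)*(h + 1)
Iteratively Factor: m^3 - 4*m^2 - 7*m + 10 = (m + 2)*(m^2 - 6*m + 5) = (m - 5)*(m + 2)*(m - 1)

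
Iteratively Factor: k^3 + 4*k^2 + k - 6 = (k + 2)*(k^2 + 2*k - 3) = (k + 2)*(k + 3)*(k - 1)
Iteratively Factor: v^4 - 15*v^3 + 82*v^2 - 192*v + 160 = (v - 4)*(v^3 - 11*v^2 + 38*v - 40) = (v - 5)*(v - 4)*(v^2 - 6*v + 8) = (v - 5)*(v - 4)^2*(v - 2)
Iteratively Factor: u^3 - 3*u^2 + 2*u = (u)*(u^2 - 3*u + 2) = u*(u - 1)*(u - 2)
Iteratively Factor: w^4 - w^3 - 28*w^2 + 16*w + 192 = (w + 4)*(w^3 - 5*w^2 - 8*w + 48) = (w - 4)*(w + 4)*(w^2 - w - 12) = (w - 4)*(w + 3)*(w + 4)*(w - 4)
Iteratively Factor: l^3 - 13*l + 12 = (l - 3)*(l^2 + 3*l - 4) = (l - 3)*(l + 4)*(l - 1)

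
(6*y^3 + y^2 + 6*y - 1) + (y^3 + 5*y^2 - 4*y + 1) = 7*y^3 + 6*y^2 + 2*y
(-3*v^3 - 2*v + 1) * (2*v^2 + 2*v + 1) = -6*v^5 - 6*v^4 - 7*v^3 - 2*v^2 + 1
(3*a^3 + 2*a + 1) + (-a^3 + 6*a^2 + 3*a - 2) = 2*a^3 + 6*a^2 + 5*a - 1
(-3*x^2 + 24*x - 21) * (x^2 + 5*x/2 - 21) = -3*x^4 + 33*x^3/2 + 102*x^2 - 1113*x/2 + 441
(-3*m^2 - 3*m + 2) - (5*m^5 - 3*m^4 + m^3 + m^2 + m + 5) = -5*m^5 + 3*m^4 - m^3 - 4*m^2 - 4*m - 3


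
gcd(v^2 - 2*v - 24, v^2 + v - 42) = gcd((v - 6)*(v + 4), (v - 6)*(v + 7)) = v - 6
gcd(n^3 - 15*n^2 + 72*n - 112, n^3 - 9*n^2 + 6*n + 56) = n^2 - 11*n + 28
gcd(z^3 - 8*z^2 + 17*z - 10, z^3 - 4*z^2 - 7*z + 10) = z^2 - 6*z + 5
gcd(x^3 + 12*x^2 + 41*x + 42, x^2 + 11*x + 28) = x + 7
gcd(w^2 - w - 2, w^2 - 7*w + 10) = w - 2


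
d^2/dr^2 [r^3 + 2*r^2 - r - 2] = 6*r + 4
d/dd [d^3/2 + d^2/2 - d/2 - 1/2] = 3*d^2/2 + d - 1/2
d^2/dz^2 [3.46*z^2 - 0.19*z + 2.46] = 6.92000000000000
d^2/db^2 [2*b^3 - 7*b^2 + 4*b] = 12*b - 14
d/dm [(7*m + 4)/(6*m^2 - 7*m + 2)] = 6*(-7*m^2 - 8*m + 7)/(36*m^4 - 84*m^3 + 73*m^2 - 28*m + 4)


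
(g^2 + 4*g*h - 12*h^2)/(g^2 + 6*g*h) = (g - 2*h)/g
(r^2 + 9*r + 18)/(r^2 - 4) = (r^2 + 9*r + 18)/(r^2 - 4)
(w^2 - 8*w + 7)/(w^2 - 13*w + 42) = (w - 1)/(w - 6)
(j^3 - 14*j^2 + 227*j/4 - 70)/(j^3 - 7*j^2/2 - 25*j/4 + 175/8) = 2*(j - 8)/(2*j + 5)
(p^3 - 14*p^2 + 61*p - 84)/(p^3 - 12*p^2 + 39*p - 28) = (p - 3)/(p - 1)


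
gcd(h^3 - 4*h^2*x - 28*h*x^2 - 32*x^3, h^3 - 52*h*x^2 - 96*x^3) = -h^2 + 6*h*x + 16*x^2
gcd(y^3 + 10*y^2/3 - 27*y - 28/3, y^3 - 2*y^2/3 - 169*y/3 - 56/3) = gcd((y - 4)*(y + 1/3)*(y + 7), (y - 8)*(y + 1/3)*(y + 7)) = y^2 + 22*y/3 + 7/3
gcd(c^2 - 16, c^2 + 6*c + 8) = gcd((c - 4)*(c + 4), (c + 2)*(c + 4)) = c + 4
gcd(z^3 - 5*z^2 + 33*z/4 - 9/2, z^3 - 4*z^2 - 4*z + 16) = z - 2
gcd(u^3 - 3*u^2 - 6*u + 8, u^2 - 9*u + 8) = u - 1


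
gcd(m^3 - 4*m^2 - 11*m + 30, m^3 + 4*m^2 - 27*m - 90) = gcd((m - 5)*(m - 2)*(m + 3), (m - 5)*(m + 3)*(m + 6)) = m^2 - 2*m - 15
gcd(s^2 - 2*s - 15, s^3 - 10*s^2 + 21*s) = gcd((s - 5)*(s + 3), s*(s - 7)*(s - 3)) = 1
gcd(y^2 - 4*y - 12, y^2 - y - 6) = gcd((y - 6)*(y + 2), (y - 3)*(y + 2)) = y + 2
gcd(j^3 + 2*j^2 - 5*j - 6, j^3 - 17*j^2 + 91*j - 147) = 1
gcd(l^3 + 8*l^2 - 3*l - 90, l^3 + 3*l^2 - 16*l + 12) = l + 6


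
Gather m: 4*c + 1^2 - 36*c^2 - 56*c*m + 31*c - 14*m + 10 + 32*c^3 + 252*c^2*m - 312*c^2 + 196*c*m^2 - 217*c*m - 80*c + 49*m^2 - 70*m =32*c^3 - 348*c^2 - 45*c + m^2*(196*c + 49) + m*(252*c^2 - 273*c - 84) + 11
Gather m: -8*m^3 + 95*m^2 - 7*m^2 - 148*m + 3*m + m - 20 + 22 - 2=-8*m^3 + 88*m^2 - 144*m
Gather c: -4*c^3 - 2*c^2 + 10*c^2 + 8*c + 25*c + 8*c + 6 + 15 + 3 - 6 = -4*c^3 + 8*c^2 + 41*c + 18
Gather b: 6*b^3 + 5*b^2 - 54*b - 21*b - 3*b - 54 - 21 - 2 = 6*b^3 + 5*b^2 - 78*b - 77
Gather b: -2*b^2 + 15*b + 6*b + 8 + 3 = -2*b^2 + 21*b + 11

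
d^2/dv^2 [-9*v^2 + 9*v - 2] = -18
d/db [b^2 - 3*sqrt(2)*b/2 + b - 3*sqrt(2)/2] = 2*b - 3*sqrt(2)/2 + 1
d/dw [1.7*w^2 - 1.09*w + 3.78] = 3.4*w - 1.09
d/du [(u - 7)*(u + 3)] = 2*u - 4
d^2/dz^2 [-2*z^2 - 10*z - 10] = -4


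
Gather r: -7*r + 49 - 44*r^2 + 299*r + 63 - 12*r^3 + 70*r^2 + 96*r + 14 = -12*r^3 + 26*r^2 + 388*r + 126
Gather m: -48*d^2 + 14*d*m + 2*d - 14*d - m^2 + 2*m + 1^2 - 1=-48*d^2 - 12*d - m^2 + m*(14*d + 2)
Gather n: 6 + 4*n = 4*n + 6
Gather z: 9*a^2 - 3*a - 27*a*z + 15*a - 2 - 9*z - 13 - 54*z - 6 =9*a^2 + 12*a + z*(-27*a - 63) - 21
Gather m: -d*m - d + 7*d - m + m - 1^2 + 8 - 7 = -d*m + 6*d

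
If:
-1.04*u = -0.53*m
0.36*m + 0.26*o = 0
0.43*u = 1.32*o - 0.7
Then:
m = -0.34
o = 0.47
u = -0.17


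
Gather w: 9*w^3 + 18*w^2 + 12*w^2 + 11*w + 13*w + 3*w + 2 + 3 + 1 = 9*w^3 + 30*w^2 + 27*w + 6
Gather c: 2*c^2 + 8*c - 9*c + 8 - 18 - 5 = 2*c^2 - c - 15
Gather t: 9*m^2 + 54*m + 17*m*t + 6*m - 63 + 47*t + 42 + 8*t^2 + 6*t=9*m^2 + 60*m + 8*t^2 + t*(17*m + 53) - 21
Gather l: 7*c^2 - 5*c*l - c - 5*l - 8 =7*c^2 - c + l*(-5*c - 5) - 8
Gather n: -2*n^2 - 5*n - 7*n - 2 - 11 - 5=-2*n^2 - 12*n - 18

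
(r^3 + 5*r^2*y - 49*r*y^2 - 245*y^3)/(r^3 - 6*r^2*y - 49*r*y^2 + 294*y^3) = (-r - 5*y)/(-r + 6*y)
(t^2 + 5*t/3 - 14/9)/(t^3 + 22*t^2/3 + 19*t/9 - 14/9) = (9*t^2 + 15*t - 14)/(9*t^3 + 66*t^2 + 19*t - 14)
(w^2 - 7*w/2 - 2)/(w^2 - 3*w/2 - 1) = (w - 4)/(w - 2)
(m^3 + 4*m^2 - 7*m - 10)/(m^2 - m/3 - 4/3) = 3*(m^2 + 3*m - 10)/(3*m - 4)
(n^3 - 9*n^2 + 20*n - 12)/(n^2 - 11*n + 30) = (n^2 - 3*n + 2)/(n - 5)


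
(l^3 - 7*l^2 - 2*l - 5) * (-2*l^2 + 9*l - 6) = -2*l^5 + 23*l^4 - 65*l^3 + 34*l^2 - 33*l + 30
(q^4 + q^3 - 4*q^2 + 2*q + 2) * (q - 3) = q^5 - 2*q^4 - 7*q^3 + 14*q^2 - 4*q - 6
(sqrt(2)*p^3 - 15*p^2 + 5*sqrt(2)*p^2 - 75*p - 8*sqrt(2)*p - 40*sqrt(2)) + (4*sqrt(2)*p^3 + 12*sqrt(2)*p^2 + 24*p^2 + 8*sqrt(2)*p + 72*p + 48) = 5*sqrt(2)*p^3 + 9*p^2 + 17*sqrt(2)*p^2 - 3*p - 40*sqrt(2) + 48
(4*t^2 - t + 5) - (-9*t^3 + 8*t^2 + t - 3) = 9*t^3 - 4*t^2 - 2*t + 8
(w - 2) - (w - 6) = 4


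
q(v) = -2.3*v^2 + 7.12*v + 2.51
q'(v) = 7.12 - 4.6*v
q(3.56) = -1.29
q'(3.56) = -9.26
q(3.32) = 0.80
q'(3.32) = -8.15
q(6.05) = -38.60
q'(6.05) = -20.71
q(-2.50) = -29.66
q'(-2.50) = 18.62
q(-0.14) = 1.47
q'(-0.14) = 7.76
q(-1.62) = -15.06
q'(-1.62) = 14.57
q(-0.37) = -0.44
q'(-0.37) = 8.82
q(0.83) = 6.84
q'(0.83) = 3.30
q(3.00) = 3.17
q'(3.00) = -6.68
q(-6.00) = -123.01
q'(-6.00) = 34.72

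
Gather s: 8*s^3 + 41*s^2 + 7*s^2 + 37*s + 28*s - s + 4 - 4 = 8*s^3 + 48*s^2 + 64*s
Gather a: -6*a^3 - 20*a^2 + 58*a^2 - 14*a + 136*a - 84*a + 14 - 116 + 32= -6*a^3 + 38*a^2 + 38*a - 70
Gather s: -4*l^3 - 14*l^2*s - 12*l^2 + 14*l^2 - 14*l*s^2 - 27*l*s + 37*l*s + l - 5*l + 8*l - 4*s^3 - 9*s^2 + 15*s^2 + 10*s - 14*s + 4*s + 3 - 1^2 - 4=-4*l^3 + 2*l^2 + 4*l - 4*s^3 + s^2*(6 - 14*l) + s*(-14*l^2 + 10*l) - 2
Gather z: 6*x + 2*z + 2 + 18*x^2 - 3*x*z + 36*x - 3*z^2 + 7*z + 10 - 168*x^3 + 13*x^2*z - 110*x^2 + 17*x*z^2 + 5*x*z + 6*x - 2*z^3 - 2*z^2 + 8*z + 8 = -168*x^3 - 92*x^2 + 48*x - 2*z^3 + z^2*(17*x - 5) + z*(13*x^2 + 2*x + 17) + 20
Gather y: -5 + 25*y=25*y - 5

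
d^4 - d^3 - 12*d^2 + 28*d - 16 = (d - 2)^2*(d - 1)*(d + 4)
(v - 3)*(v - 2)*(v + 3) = v^3 - 2*v^2 - 9*v + 18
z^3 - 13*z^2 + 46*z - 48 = (z - 8)*(z - 3)*(z - 2)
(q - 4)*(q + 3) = q^2 - q - 12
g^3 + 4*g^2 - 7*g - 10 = (g - 2)*(g + 1)*(g + 5)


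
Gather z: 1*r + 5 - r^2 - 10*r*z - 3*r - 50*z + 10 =-r^2 - 2*r + z*(-10*r - 50) + 15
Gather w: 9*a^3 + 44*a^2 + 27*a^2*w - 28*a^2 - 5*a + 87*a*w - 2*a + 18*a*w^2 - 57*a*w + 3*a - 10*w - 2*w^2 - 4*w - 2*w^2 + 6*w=9*a^3 + 16*a^2 - 4*a + w^2*(18*a - 4) + w*(27*a^2 + 30*a - 8)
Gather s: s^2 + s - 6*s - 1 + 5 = s^2 - 5*s + 4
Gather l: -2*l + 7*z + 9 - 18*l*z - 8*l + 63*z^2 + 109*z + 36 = l*(-18*z - 10) + 63*z^2 + 116*z + 45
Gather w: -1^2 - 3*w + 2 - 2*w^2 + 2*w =-2*w^2 - w + 1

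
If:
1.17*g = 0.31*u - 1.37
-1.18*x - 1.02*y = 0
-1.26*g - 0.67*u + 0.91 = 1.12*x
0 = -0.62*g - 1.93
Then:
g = -3.11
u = -7.33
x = 8.70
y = -10.06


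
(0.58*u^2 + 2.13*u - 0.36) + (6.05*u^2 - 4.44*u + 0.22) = 6.63*u^2 - 2.31*u - 0.14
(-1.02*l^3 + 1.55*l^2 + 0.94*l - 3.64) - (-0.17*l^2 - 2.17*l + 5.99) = -1.02*l^3 + 1.72*l^2 + 3.11*l - 9.63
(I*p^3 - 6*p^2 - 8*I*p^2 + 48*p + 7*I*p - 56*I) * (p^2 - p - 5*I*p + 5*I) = I*p^5 - p^4 - 9*I*p^4 + 9*p^3 + 45*I*p^3 + 27*p^2 - 333*I*p^2 - 315*p + 296*I*p + 280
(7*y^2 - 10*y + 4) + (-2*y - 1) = 7*y^2 - 12*y + 3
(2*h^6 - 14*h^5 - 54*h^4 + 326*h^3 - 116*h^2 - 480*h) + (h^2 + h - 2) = 2*h^6 - 14*h^5 - 54*h^4 + 326*h^3 - 115*h^2 - 479*h - 2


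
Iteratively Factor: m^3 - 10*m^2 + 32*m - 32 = (m - 2)*(m^2 - 8*m + 16) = (m - 4)*(m - 2)*(m - 4)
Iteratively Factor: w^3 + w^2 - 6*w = (w - 2)*(w^2 + 3*w) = w*(w - 2)*(w + 3)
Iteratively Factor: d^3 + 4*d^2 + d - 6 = (d + 3)*(d^2 + d - 2) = (d + 2)*(d + 3)*(d - 1)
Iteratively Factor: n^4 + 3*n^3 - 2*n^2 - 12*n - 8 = (n + 1)*(n^3 + 2*n^2 - 4*n - 8) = (n + 1)*(n + 2)*(n^2 - 4) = (n - 2)*(n + 1)*(n + 2)*(n + 2)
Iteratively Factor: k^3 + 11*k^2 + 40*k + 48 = (k + 4)*(k^2 + 7*k + 12) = (k + 4)^2*(k + 3)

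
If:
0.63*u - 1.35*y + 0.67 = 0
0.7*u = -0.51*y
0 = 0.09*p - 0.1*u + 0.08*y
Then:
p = -0.63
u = -0.27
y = 0.37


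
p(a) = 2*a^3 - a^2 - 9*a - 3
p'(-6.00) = 219.00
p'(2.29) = 17.88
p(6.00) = 339.00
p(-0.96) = 2.95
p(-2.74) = -26.99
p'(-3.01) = 51.38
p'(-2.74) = 41.53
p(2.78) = 7.22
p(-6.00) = -417.00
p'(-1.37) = 5.00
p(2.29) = -4.84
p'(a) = 6*a^2 - 2*a - 9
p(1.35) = -12.05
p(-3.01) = -39.51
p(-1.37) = 2.31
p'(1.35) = -0.76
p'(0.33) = -9.01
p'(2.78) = 31.81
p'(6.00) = 195.00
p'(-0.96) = -1.55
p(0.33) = -6.01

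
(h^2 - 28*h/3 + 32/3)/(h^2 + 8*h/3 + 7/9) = 3*(3*h^2 - 28*h + 32)/(9*h^2 + 24*h + 7)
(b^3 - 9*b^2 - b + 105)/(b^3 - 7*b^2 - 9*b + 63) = (b - 5)/(b - 3)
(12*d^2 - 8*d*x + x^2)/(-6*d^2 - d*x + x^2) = (-12*d^2 + 8*d*x - x^2)/(6*d^2 + d*x - x^2)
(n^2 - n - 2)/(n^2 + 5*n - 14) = (n + 1)/(n + 7)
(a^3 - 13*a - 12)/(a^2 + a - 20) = (a^2 + 4*a + 3)/(a + 5)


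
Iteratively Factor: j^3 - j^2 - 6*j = (j - 3)*(j^2 + 2*j) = (j - 3)*(j + 2)*(j)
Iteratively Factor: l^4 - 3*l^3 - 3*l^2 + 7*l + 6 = (l - 2)*(l^3 - l^2 - 5*l - 3) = (l - 3)*(l - 2)*(l^2 + 2*l + 1) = (l - 3)*(l - 2)*(l + 1)*(l + 1)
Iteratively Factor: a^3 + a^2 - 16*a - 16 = (a + 4)*(a^2 - 3*a - 4) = (a + 1)*(a + 4)*(a - 4)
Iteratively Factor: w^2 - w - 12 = (w + 3)*(w - 4)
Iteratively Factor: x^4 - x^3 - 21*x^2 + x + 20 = (x - 1)*(x^3 - 21*x - 20) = (x - 1)*(x + 4)*(x^2 - 4*x - 5) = (x - 5)*(x - 1)*(x + 4)*(x + 1)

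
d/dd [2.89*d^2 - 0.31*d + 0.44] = 5.78*d - 0.31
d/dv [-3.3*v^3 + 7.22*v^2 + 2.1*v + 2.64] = -9.9*v^2 + 14.44*v + 2.1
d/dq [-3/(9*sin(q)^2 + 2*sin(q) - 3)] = 6*(9*sin(q) + 1)*cos(q)/(9*sin(q)^2 + 2*sin(q) - 3)^2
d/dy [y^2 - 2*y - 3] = 2*y - 2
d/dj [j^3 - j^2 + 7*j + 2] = 3*j^2 - 2*j + 7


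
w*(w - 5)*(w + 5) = w^3 - 25*w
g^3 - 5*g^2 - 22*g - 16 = (g - 8)*(g + 1)*(g + 2)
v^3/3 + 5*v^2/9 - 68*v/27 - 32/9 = (v/3 + 1)*(v - 8/3)*(v + 4/3)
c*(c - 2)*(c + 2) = c^3 - 4*c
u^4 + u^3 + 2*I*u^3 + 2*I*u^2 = u^2*(u + 1)*(u + 2*I)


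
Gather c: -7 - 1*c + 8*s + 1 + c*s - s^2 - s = c*(s - 1) - s^2 + 7*s - 6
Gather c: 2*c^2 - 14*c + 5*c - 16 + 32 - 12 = 2*c^2 - 9*c + 4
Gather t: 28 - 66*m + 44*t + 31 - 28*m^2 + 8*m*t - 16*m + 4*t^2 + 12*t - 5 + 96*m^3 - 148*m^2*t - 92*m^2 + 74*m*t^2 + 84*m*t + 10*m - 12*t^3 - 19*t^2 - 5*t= 96*m^3 - 120*m^2 - 72*m - 12*t^3 + t^2*(74*m - 15) + t*(-148*m^2 + 92*m + 51) + 54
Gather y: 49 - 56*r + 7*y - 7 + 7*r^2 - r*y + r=7*r^2 - 55*r + y*(7 - r) + 42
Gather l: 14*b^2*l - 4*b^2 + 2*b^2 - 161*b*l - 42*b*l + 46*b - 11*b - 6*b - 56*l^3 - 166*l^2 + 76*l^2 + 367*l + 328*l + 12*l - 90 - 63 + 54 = -2*b^2 + 29*b - 56*l^3 - 90*l^2 + l*(14*b^2 - 203*b + 707) - 99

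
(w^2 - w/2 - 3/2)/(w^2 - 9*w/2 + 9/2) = (w + 1)/(w - 3)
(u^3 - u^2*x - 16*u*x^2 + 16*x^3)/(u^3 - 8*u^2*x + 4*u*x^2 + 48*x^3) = (-u^2 - 3*u*x + 4*x^2)/(-u^2 + 4*u*x + 12*x^2)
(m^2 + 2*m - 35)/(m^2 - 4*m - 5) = (m + 7)/(m + 1)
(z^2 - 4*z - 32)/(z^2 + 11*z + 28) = (z - 8)/(z + 7)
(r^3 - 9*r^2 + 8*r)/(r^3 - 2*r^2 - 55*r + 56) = r/(r + 7)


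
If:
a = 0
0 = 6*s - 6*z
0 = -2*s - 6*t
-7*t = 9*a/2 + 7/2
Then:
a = 0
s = 3/2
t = -1/2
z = 3/2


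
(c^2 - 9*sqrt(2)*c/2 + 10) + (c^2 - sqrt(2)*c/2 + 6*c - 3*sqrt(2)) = 2*c^2 - 5*sqrt(2)*c + 6*c - 3*sqrt(2) + 10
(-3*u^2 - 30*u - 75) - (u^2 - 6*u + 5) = -4*u^2 - 24*u - 80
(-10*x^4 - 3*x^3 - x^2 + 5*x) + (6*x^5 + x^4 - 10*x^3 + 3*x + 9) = 6*x^5 - 9*x^4 - 13*x^3 - x^2 + 8*x + 9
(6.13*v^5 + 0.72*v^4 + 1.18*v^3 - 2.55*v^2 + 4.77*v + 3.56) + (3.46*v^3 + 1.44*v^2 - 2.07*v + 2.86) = 6.13*v^5 + 0.72*v^4 + 4.64*v^3 - 1.11*v^2 + 2.7*v + 6.42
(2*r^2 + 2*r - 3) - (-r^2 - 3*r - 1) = 3*r^2 + 5*r - 2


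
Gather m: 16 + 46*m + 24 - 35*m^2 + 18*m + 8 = -35*m^2 + 64*m + 48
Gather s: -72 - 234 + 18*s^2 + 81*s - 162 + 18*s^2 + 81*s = 36*s^2 + 162*s - 468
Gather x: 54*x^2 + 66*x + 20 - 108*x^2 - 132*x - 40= -54*x^2 - 66*x - 20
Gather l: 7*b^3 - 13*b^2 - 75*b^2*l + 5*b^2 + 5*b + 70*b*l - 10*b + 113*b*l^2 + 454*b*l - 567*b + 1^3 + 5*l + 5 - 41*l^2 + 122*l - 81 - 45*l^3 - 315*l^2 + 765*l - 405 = 7*b^3 - 8*b^2 - 572*b - 45*l^3 + l^2*(113*b - 356) + l*(-75*b^2 + 524*b + 892) - 480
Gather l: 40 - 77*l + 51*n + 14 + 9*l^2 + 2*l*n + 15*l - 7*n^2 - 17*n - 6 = 9*l^2 + l*(2*n - 62) - 7*n^2 + 34*n + 48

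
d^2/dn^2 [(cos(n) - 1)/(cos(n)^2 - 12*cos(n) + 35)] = (-9*(1 - cos(2*n))^2*cos(n)/4 - 2*(1 - cos(2*n))^2 - 1621*cos(n)/2 - 219*cos(2*n) + 42*cos(3*n) + cos(5*n)/2 + 411)/((cos(n) - 7)^3*(cos(n) - 5)^3)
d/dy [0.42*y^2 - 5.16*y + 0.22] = 0.84*y - 5.16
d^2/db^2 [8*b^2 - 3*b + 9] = 16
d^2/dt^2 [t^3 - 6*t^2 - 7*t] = 6*t - 12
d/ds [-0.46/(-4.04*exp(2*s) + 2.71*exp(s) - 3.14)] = (1.2466 - 3.7168*exp(s))*exp(s)/(4.04*exp(2*s) - 2.71*exp(s) + 3.14)^2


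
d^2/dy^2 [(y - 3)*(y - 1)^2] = 6*y - 10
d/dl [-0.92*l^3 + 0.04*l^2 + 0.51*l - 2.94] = -2.76*l^2 + 0.08*l + 0.51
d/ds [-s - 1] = -1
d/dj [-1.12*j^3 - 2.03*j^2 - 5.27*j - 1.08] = -3.36*j^2 - 4.06*j - 5.27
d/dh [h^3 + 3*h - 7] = 3*h^2 + 3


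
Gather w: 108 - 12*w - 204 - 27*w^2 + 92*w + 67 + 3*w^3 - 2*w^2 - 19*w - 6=3*w^3 - 29*w^2 + 61*w - 35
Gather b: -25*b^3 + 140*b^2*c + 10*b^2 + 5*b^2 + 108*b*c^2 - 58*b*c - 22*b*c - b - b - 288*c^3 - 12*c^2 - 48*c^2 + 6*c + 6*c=-25*b^3 + b^2*(140*c + 15) + b*(108*c^2 - 80*c - 2) - 288*c^3 - 60*c^2 + 12*c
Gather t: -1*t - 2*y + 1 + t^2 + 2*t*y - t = t^2 + t*(2*y - 2) - 2*y + 1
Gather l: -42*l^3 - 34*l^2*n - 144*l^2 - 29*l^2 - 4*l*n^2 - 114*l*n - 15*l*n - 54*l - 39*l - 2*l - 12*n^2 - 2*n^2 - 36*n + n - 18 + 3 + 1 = -42*l^3 + l^2*(-34*n - 173) + l*(-4*n^2 - 129*n - 95) - 14*n^2 - 35*n - 14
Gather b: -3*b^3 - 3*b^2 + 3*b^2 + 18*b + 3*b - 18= -3*b^3 + 21*b - 18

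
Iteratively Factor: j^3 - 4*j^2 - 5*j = (j - 5)*(j^2 + j) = j*(j - 5)*(j + 1)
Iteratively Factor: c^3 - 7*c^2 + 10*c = (c - 2)*(c^2 - 5*c) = (c - 5)*(c - 2)*(c)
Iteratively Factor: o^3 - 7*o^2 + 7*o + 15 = (o + 1)*(o^2 - 8*o + 15) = (o - 3)*(o + 1)*(o - 5)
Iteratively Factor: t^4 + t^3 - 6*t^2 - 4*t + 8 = (t + 2)*(t^3 - t^2 - 4*t + 4) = (t + 2)^2*(t^2 - 3*t + 2) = (t - 1)*(t + 2)^2*(t - 2)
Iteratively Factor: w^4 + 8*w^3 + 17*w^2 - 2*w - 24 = (w + 4)*(w^3 + 4*w^2 + w - 6) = (w + 2)*(w + 4)*(w^2 + 2*w - 3) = (w + 2)*(w + 3)*(w + 4)*(w - 1)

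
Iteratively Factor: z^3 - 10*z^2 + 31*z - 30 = (z - 5)*(z^2 - 5*z + 6) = (z - 5)*(z - 3)*(z - 2)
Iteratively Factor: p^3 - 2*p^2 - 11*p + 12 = (p - 4)*(p^2 + 2*p - 3) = (p - 4)*(p + 3)*(p - 1)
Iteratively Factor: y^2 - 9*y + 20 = (y - 5)*(y - 4)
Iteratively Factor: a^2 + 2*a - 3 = (a - 1)*(a + 3)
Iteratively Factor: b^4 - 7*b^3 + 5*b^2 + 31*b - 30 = (b - 1)*(b^3 - 6*b^2 - b + 30) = (b - 3)*(b - 1)*(b^2 - 3*b - 10) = (b - 5)*(b - 3)*(b - 1)*(b + 2)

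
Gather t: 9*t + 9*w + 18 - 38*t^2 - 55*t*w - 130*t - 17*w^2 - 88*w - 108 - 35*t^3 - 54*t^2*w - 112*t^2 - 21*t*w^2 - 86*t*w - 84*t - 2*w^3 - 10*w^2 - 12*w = -35*t^3 + t^2*(-54*w - 150) + t*(-21*w^2 - 141*w - 205) - 2*w^3 - 27*w^2 - 91*w - 90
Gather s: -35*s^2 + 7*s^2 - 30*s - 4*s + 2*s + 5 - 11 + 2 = -28*s^2 - 32*s - 4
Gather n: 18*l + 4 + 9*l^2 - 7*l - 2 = 9*l^2 + 11*l + 2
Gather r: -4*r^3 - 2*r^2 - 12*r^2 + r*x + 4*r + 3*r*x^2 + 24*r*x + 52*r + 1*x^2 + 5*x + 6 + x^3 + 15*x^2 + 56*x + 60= -4*r^3 - 14*r^2 + r*(3*x^2 + 25*x + 56) + x^3 + 16*x^2 + 61*x + 66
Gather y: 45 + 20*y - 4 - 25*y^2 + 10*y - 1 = -25*y^2 + 30*y + 40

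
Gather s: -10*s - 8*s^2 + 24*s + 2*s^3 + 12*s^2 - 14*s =2*s^3 + 4*s^2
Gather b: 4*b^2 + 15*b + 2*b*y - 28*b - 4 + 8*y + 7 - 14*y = 4*b^2 + b*(2*y - 13) - 6*y + 3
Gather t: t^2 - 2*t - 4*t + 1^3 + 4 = t^2 - 6*t + 5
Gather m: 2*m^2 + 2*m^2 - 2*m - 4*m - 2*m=4*m^2 - 8*m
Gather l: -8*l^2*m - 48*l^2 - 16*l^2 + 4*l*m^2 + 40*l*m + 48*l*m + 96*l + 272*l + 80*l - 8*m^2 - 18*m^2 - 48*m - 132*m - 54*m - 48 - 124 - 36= l^2*(-8*m - 64) + l*(4*m^2 + 88*m + 448) - 26*m^2 - 234*m - 208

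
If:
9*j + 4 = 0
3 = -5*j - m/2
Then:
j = -4/9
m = -14/9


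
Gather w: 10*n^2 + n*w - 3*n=10*n^2 + n*w - 3*n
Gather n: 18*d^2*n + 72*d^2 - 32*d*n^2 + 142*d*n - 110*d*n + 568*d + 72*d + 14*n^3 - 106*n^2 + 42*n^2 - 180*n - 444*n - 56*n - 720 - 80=72*d^2 + 640*d + 14*n^3 + n^2*(-32*d - 64) + n*(18*d^2 + 32*d - 680) - 800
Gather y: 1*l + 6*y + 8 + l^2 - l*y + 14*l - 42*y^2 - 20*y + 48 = l^2 + 15*l - 42*y^2 + y*(-l - 14) + 56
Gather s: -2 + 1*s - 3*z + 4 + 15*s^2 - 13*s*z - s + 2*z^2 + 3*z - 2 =15*s^2 - 13*s*z + 2*z^2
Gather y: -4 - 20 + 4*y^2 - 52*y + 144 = 4*y^2 - 52*y + 120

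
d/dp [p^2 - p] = 2*p - 1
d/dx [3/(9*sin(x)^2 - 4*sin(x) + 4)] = 6*(2 - 9*sin(x))*cos(x)/(9*sin(x)^2 - 4*sin(x) + 4)^2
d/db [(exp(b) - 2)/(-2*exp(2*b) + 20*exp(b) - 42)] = (2*(exp(b) - 5)*(exp(b) - 2) - exp(2*b) + 10*exp(b) - 21)*exp(b)/(2*(exp(2*b) - 10*exp(b) + 21)^2)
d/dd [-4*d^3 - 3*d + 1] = -12*d^2 - 3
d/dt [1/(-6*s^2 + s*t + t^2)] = (-s - 2*t)/(-6*s^2 + s*t + t^2)^2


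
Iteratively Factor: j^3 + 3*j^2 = (j)*(j^2 + 3*j) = j*(j + 3)*(j)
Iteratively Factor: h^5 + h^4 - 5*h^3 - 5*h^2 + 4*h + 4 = (h + 2)*(h^4 - h^3 - 3*h^2 + h + 2) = (h - 1)*(h + 2)*(h^3 - 3*h - 2) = (h - 1)*(h + 1)*(h + 2)*(h^2 - h - 2) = (h - 1)*(h + 1)^2*(h + 2)*(h - 2)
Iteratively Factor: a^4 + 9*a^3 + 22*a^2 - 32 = (a + 4)*(a^3 + 5*a^2 + 2*a - 8) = (a + 2)*(a + 4)*(a^2 + 3*a - 4) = (a + 2)*(a + 4)^2*(a - 1)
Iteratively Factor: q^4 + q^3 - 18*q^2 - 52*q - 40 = (q + 2)*(q^3 - q^2 - 16*q - 20) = (q + 2)^2*(q^2 - 3*q - 10) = (q + 2)^3*(q - 5)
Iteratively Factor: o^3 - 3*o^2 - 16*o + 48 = (o - 3)*(o^2 - 16) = (o - 3)*(o + 4)*(o - 4)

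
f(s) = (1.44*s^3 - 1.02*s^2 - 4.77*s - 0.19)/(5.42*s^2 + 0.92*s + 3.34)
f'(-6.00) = 0.29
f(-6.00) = -1.66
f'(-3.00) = 0.37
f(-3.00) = -0.69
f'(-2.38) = 0.43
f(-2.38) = -0.44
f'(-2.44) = 0.42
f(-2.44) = -0.47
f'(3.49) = 0.33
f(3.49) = 0.44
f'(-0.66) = 0.20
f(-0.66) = 0.41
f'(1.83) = 0.39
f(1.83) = -0.15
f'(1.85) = 0.39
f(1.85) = -0.14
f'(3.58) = 0.32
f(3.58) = 0.47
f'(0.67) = 0.03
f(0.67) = -0.53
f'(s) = (-10.84*s - 0.92)*(1.44*s^3 - 1.02*s^2 - 4.77*s - 0.19)/(5.42*s^2 + 0.92*s + 3.34)^2 + (4.32*s^2 - 2.04*s - 4.77)/(5.42*s^2 + 0.92*s + 3.34) = (7.8048*s^4 + 2.6496*s^3 + 39.3438*s^2 - 4.754*s - 15.757)/(29.3764*s^4 + 9.9728*s^3 + 37.052*s^2 + 6.1456*s + 11.1556)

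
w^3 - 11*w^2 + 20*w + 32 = (w - 8)*(w - 4)*(w + 1)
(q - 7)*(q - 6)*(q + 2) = q^3 - 11*q^2 + 16*q + 84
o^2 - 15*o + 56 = (o - 8)*(o - 7)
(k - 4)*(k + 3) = k^2 - k - 12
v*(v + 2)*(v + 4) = v^3 + 6*v^2 + 8*v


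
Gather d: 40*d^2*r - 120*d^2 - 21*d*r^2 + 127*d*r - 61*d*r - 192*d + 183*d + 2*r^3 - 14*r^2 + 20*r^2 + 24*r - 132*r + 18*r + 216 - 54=d^2*(40*r - 120) + d*(-21*r^2 + 66*r - 9) + 2*r^3 + 6*r^2 - 90*r + 162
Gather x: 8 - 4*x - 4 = 4 - 4*x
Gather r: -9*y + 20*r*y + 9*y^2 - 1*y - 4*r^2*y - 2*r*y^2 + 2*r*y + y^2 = -4*r^2*y + r*(-2*y^2 + 22*y) + 10*y^2 - 10*y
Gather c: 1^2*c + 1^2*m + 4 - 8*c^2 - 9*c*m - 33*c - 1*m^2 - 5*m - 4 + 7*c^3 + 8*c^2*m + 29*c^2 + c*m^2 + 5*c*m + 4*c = 7*c^3 + c^2*(8*m + 21) + c*(m^2 - 4*m - 28) - m^2 - 4*m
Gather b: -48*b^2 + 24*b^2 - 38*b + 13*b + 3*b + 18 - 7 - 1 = -24*b^2 - 22*b + 10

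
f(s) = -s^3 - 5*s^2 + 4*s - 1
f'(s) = -3*s^2 - 10*s + 4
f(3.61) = -98.77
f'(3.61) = -71.20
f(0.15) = -0.52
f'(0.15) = 2.43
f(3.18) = -71.00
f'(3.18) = -58.14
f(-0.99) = -8.89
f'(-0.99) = 10.96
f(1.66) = -12.71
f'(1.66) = -20.87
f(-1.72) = -17.58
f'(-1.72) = 12.32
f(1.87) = -17.54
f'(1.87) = -25.19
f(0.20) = -0.41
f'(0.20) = 1.88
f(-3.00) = -31.00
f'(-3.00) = 7.00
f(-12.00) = 959.00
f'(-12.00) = -308.00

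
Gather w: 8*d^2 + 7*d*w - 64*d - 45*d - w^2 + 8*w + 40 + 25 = 8*d^2 - 109*d - w^2 + w*(7*d + 8) + 65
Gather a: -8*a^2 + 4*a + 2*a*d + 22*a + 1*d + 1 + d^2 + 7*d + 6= -8*a^2 + a*(2*d + 26) + d^2 + 8*d + 7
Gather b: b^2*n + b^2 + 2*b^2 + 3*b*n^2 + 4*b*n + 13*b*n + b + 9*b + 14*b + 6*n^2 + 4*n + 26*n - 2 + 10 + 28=b^2*(n + 3) + b*(3*n^2 + 17*n + 24) + 6*n^2 + 30*n + 36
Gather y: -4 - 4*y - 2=-4*y - 6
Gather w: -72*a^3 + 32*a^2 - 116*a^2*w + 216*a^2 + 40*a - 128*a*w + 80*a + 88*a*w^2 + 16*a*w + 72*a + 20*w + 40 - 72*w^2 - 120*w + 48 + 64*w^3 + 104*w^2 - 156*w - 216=-72*a^3 + 248*a^2 + 192*a + 64*w^3 + w^2*(88*a + 32) + w*(-116*a^2 - 112*a - 256) - 128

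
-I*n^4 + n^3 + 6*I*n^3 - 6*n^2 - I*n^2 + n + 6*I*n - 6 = (n - 6)*(n - I)*(n + I)*(-I*n + 1)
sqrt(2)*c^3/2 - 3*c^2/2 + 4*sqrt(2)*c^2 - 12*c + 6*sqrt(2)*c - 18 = (c + 6)*(c - 3*sqrt(2)/2)*(sqrt(2)*c/2 + sqrt(2))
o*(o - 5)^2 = o^3 - 10*o^2 + 25*o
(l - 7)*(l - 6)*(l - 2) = l^3 - 15*l^2 + 68*l - 84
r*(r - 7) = r^2 - 7*r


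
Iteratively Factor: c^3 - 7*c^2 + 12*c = (c)*(c^2 - 7*c + 12) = c*(c - 3)*(c - 4)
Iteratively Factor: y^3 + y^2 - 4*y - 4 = (y + 2)*(y^2 - y - 2) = (y + 1)*(y + 2)*(y - 2)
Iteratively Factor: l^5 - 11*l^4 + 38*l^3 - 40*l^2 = (l - 5)*(l^4 - 6*l^3 + 8*l^2) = (l - 5)*(l - 2)*(l^3 - 4*l^2) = l*(l - 5)*(l - 2)*(l^2 - 4*l) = l*(l - 5)*(l - 4)*(l - 2)*(l)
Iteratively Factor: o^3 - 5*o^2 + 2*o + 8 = (o + 1)*(o^2 - 6*o + 8) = (o - 2)*(o + 1)*(o - 4)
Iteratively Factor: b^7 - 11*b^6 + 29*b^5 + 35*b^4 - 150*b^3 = (b - 5)*(b^6 - 6*b^5 - b^4 + 30*b^3) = b*(b - 5)*(b^5 - 6*b^4 - b^3 + 30*b^2) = b^2*(b - 5)*(b^4 - 6*b^3 - b^2 + 30*b) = b^2*(b - 5)^2*(b^3 - b^2 - 6*b) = b^2*(b - 5)^2*(b + 2)*(b^2 - 3*b) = b^2*(b - 5)^2*(b - 3)*(b + 2)*(b)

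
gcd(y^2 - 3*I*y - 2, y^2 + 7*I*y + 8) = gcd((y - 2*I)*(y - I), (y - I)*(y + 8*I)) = y - I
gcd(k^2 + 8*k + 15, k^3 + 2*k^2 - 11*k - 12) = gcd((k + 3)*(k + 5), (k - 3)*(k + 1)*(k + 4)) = 1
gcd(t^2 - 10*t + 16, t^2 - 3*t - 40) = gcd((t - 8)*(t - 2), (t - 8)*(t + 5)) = t - 8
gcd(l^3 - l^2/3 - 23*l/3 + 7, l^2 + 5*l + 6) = l + 3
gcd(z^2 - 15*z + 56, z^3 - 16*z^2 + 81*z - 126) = z - 7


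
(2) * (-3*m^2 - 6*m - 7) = -6*m^2 - 12*m - 14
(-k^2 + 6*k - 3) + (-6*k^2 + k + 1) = -7*k^2 + 7*k - 2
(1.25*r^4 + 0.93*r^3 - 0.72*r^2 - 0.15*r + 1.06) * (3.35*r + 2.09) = 4.1875*r^5 + 5.728*r^4 - 0.4683*r^3 - 2.0073*r^2 + 3.2375*r + 2.2154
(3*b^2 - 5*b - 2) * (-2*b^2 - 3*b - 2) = -6*b^4 + b^3 + 13*b^2 + 16*b + 4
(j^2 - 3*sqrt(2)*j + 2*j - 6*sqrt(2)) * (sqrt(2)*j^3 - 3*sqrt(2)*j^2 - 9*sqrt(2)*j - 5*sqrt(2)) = sqrt(2)*j^5 - 6*j^4 - sqrt(2)*j^4 - 15*sqrt(2)*j^3 + 6*j^3 - 23*sqrt(2)*j^2 + 90*j^2 - 10*sqrt(2)*j + 138*j + 60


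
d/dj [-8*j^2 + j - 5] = 1 - 16*j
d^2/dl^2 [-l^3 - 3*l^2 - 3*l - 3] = -6*l - 6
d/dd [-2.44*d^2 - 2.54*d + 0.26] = -4.88*d - 2.54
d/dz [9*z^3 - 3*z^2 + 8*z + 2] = 27*z^2 - 6*z + 8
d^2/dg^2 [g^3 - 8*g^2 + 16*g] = 6*g - 16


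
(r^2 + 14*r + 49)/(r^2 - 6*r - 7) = (r^2 + 14*r + 49)/(r^2 - 6*r - 7)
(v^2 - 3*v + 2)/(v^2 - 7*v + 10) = (v - 1)/(v - 5)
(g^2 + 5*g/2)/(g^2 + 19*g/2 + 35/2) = g/(g + 7)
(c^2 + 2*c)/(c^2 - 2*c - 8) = c/(c - 4)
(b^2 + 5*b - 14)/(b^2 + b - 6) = (b + 7)/(b + 3)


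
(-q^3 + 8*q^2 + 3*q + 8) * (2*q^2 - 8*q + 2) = -2*q^5 + 24*q^4 - 60*q^3 + 8*q^2 - 58*q + 16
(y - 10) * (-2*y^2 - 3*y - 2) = -2*y^3 + 17*y^2 + 28*y + 20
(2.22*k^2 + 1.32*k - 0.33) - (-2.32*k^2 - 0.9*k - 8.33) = 4.54*k^2 + 2.22*k + 8.0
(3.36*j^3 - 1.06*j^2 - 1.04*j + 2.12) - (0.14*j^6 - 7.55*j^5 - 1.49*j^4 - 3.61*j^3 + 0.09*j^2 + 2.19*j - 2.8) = -0.14*j^6 + 7.55*j^5 + 1.49*j^4 + 6.97*j^3 - 1.15*j^2 - 3.23*j + 4.92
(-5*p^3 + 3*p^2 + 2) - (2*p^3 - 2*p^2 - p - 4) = -7*p^3 + 5*p^2 + p + 6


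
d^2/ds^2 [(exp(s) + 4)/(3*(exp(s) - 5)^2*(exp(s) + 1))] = (4*exp(4*s) + 49*exp(3*s) + 15*exp(2*s) + 151*exp(s) - 35)*exp(s)/(3*(exp(7*s) - 17*exp(6*s) + 93*exp(5*s) - 109*exp(4*s) - 445*exp(3*s) + 525*exp(2*s) + 1375*exp(s) + 625))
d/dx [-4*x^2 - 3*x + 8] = -8*x - 3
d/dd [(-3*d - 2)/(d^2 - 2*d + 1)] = (3*d + 7)/(d^3 - 3*d^2 + 3*d - 1)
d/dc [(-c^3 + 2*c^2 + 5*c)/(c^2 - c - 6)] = (-c^4 + 2*c^3 + 11*c^2 - 24*c - 30)/(c^4 - 2*c^3 - 11*c^2 + 12*c + 36)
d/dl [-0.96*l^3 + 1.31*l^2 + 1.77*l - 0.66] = -2.88*l^2 + 2.62*l + 1.77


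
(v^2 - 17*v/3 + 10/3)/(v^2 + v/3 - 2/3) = (v - 5)/(v + 1)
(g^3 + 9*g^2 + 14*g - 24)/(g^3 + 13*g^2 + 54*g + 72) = (g - 1)/(g + 3)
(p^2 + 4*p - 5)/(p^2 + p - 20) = (p - 1)/(p - 4)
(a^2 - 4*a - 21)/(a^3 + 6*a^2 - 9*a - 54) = (a - 7)/(a^2 + 3*a - 18)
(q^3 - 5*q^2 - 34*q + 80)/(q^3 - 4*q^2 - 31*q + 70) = (q - 8)/(q - 7)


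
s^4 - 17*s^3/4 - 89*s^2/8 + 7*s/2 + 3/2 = (s - 6)*(s - 1/2)*(s + 1/4)*(s + 2)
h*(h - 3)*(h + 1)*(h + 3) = h^4 + h^3 - 9*h^2 - 9*h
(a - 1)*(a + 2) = a^2 + a - 2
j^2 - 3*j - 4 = (j - 4)*(j + 1)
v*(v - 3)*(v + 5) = v^3 + 2*v^2 - 15*v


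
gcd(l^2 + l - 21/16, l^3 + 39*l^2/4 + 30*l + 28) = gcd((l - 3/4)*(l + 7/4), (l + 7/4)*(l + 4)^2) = l + 7/4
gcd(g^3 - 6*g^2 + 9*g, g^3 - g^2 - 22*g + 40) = 1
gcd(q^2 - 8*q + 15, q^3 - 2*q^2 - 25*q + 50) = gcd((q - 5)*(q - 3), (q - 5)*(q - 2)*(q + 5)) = q - 5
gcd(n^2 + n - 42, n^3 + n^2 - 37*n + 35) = n + 7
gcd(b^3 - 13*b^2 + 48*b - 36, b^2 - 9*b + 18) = b - 6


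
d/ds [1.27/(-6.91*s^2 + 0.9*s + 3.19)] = (17.5514*s - 1.143)/(-6.91*s^2 + 0.9*s + 3.19)^2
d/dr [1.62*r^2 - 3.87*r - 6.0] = 3.24*r - 3.87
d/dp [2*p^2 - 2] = 4*p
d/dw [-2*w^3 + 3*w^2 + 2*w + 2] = -6*w^2 + 6*w + 2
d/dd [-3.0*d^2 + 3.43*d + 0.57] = 3.43 - 6.0*d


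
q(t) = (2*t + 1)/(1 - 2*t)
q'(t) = 2/(1 - 2*t) + 2*(2*t + 1)/(1 - 2*t)^2 = 4/(2*t - 1)^2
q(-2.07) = -0.61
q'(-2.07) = 0.15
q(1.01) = -2.96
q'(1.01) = 3.84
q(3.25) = -1.36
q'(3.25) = 0.13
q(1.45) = -2.05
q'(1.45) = 1.11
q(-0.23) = 0.37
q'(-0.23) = 1.88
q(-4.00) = -0.78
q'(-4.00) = 0.05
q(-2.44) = -0.66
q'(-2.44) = 0.12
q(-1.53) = -0.51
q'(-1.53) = 0.24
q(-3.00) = -0.71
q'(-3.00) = 0.08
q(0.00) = 1.00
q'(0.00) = 4.00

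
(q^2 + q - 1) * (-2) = -2*q^2 - 2*q + 2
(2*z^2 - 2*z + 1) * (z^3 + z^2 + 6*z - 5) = 2*z^5 + 11*z^3 - 21*z^2 + 16*z - 5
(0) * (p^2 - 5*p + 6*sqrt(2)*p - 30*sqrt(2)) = 0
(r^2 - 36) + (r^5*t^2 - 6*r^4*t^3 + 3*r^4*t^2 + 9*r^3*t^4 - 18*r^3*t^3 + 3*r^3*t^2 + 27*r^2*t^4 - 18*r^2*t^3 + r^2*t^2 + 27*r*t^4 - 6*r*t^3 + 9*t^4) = r^5*t^2 - 6*r^4*t^3 + 3*r^4*t^2 + 9*r^3*t^4 - 18*r^3*t^3 + 3*r^3*t^2 + 27*r^2*t^4 - 18*r^2*t^3 + r^2*t^2 + r^2 + 27*r*t^4 - 6*r*t^3 + 9*t^4 - 36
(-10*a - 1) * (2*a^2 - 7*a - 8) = -20*a^3 + 68*a^2 + 87*a + 8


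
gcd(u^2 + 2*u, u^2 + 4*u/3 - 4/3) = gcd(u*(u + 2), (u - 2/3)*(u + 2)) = u + 2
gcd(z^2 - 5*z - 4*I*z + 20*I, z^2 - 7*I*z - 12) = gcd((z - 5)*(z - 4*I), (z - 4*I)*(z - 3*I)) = z - 4*I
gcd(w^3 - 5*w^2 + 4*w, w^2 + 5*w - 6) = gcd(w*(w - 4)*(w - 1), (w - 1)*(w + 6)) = w - 1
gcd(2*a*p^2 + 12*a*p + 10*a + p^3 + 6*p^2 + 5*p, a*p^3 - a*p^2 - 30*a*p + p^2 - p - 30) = p + 5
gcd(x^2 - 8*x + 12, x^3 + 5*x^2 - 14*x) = x - 2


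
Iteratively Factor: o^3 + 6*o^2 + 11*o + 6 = (o + 3)*(o^2 + 3*o + 2) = (o + 2)*(o + 3)*(o + 1)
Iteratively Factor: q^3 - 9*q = (q - 3)*(q^2 + 3*q) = (q - 3)*(q + 3)*(q)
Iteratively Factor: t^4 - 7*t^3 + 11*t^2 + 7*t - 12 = (t + 1)*(t^3 - 8*t^2 + 19*t - 12) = (t - 4)*(t + 1)*(t^2 - 4*t + 3) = (t - 4)*(t - 1)*(t + 1)*(t - 3)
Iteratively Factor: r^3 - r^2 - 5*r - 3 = (r + 1)*(r^2 - 2*r - 3) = (r + 1)^2*(r - 3)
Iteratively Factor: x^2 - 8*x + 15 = (x - 3)*(x - 5)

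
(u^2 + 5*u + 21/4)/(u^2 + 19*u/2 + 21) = (u + 3/2)/(u + 6)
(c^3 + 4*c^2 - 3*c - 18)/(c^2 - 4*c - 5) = (-c^3 - 4*c^2 + 3*c + 18)/(-c^2 + 4*c + 5)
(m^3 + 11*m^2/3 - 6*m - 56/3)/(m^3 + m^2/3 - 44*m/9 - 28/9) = 3*(m + 4)/(3*m + 2)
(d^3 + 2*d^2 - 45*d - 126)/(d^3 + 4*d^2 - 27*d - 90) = (d - 7)/(d - 5)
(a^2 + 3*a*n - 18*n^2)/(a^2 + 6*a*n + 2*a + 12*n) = (a - 3*n)/(a + 2)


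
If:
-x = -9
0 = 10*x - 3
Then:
No Solution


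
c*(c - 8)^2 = c^3 - 16*c^2 + 64*c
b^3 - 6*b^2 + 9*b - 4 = (b - 4)*(b - 1)^2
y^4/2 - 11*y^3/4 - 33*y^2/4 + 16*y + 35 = (y/2 + 1)*(y - 7)*(y - 5/2)*(y + 2)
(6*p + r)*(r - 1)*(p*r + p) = 6*p^2*r^2 - 6*p^2 + p*r^3 - p*r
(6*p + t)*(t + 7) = 6*p*t + 42*p + t^2 + 7*t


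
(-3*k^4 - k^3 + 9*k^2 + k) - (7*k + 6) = -3*k^4 - k^3 + 9*k^2 - 6*k - 6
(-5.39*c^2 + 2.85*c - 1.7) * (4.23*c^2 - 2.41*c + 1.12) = -22.7997*c^4 + 25.0454*c^3 - 20.0963*c^2 + 7.289*c - 1.904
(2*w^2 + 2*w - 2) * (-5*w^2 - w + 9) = -10*w^4 - 12*w^3 + 26*w^2 + 20*w - 18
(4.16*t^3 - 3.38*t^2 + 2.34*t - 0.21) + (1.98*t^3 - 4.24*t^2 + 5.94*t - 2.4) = 6.14*t^3 - 7.62*t^2 + 8.28*t - 2.61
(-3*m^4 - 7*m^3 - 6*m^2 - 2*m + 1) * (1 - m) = 3*m^5 + 4*m^4 - m^3 - 4*m^2 - 3*m + 1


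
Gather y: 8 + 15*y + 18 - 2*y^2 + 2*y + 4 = -2*y^2 + 17*y + 30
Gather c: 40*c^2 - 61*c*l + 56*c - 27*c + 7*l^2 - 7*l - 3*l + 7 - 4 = 40*c^2 + c*(29 - 61*l) + 7*l^2 - 10*l + 3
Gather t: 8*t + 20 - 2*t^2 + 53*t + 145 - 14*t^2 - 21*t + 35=-16*t^2 + 40*t + 200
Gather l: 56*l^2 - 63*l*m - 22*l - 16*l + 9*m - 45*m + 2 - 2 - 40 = 56*l^2 + l*(-63*m - 38) - 36*m - 40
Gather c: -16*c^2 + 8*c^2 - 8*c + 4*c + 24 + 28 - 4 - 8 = -8*c^2 - 4*c + 40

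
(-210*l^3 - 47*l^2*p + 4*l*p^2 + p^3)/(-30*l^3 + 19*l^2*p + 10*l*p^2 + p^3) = (-7*l + p)/(-l + p)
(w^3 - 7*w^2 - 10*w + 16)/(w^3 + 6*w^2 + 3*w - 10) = (w - 8)/(w + 5)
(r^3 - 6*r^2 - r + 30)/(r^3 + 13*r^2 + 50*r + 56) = (r^2 - 8*r + 15)/(r^2 + 11*r + 28)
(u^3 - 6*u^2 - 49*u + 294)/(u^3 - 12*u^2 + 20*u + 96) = (u^2 - 49)/(u^2 - 6*u - 16)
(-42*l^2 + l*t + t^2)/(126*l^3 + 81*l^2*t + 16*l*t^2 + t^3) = (-6*l + t)/(18*l^2 + 9*l*t + t^2)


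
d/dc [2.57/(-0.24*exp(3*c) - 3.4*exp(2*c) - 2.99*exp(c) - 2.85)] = (1.8504*exp(2*c) + 17.476*exp(c) + 7.6843)*exp(c)/(0.24*exp(3*c) + 3.4*exp(2*c) + 2.99*exp(c) + 2.85)^2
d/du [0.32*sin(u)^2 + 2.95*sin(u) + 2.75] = (0.64*sin(u) + 2.95)*cos(u)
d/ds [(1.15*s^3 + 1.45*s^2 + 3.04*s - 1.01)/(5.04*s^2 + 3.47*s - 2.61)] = (5.796*s^4 + 7.981*s^3 - 19.2946*s^2 + 2.6118*s - 4.4297)/(25.4016*s^4 + 34.9776*s^3 - 14.2679*s^2 - 18.1134*s + 6.8121)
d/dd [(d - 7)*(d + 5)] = 2*d - 2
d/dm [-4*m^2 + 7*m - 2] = 7 - 8*m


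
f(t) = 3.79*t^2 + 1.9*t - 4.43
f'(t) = 7.58*t + 1.9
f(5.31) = 112.52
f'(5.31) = 42.15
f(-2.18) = 9.44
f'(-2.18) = -14.62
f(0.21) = -3.86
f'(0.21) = 3.49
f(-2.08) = 8.02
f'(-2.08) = -13.87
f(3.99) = 63.49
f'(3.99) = 32.14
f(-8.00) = 222.93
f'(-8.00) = -58.74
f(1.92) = 13.19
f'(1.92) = 16.45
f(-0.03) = -4.48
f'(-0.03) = 1.67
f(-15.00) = 819.82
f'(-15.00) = -111.80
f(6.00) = 143.41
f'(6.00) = 47.38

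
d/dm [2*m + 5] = 2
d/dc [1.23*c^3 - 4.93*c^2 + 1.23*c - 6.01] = 3.69*c^2 - 9.86*c + 1.23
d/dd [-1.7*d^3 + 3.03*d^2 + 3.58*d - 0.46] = -5.1*d^2 + 6.06*d + 3.58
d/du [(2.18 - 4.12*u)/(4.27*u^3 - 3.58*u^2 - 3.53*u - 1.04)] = (35.1848*u^3 - 42.6754*u^2 + 15.6088*u + 11.9802)/(18.2329*u^6 - 30.5732*u^5 - 17.3298*u^4 + 16.3932*u^3 + 19.9073*u^2 + 7.3424*u + 1.0816)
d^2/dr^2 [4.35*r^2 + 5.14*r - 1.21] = 8.70000000000000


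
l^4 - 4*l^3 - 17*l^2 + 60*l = l*(l - 5)*(l - 3)*(l + 4)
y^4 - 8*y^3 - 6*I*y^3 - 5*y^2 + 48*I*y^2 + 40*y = y*(y - 8)*(y - 5*I)*(y - I)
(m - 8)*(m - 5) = m^2 - 13*m + 40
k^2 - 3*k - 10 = (k - 5)*(k + 2)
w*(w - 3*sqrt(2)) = w^2 - 3*sqrt(2)*w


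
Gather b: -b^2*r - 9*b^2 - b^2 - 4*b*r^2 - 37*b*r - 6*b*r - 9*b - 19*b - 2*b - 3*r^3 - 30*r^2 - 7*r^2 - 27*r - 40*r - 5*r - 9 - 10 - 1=b^2*(-r - 10) + b*(-4*r^2 - 43*r - 30) - 3*r^3 - 37*r^2 - 72*r - 20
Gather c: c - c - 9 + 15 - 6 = 0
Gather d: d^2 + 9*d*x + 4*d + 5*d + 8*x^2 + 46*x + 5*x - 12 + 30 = d^2 + d*(9*x + 9) + 8*x^2 + 51*x + 18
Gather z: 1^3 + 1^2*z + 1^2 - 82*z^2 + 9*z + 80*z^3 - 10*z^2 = 80*z^3 - 92*z^2 + 10*z + 2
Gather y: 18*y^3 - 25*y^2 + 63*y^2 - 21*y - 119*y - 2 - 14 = 18*y^3 + 38*y^2 - 140*y - 16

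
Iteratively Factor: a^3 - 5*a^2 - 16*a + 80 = (a - 4)*(a^2 - a - 20) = (a - 4)*(a + 4)*(a - 5)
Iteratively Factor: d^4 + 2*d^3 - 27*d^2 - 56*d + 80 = (d + 4)*(d^3 - 2*d^2 - 19*d + 20) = (d - 5)*(d + 4)*(d^2 + 3*d - 4) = (d - 5)*(d + 4)^2*(d - 1)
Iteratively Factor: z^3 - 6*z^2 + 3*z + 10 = (z + 1)*(z^2 - 7*z + 10) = (z - 5)*(z + 1)*(z - 2)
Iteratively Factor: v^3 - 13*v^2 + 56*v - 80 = (v - 5)*(v^2 - 8*v + 16) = (v - 5)*(v - 4)*(v - 4)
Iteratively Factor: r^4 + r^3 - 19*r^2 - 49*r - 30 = (r - 5)*(r^3 + 6*r^2 + 11*r + 6) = (r - 5)*(r + 2)*(r^2 + 4*r + 3) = (r - 5)*(r + 2)*(r + 3)*(r + 1)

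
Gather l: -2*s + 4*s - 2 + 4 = 2*s + 2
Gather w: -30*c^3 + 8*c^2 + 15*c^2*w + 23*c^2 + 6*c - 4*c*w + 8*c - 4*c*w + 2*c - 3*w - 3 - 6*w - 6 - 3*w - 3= -30*c^3 + 31*c^2 + 16*c + w*(15*c^2 - 8*c - 12) - 12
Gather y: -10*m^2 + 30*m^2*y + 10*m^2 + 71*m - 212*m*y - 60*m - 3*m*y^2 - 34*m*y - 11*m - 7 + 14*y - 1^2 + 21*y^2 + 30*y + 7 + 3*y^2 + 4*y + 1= y^2*(24 - 3*m) + y*(30*m^2 - 246*m + 48)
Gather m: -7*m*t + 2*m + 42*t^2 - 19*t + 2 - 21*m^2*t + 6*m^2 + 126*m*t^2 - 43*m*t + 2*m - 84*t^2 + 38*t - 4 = m^2*(6 - 21*t) + m*(126*t^2 - 50*t + 4) - 42*t^2 + 19*t - 2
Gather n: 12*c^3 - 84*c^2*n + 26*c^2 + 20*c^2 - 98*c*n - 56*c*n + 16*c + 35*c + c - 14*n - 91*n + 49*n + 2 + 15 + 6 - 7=12*c^3 + 46*c^2 + 52*c + n*(-84*c^2 - 154*c - 56) + 16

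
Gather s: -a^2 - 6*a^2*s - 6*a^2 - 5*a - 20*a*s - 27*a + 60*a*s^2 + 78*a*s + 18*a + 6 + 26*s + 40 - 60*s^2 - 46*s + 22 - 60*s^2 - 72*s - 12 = -7*a^2 - 14*a + s^2*(60*a - 120) + s*(-6*a^2 + 58*a - 92) + 56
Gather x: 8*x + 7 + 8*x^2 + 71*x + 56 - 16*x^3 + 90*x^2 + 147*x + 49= -16*x^3 + 98*x^2 + 226*x + 112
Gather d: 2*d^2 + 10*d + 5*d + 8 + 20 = 2*d^2 + 15*d + 28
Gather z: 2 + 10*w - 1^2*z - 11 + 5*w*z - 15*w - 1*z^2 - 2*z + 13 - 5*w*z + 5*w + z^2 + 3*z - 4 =0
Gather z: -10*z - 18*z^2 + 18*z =-18*z^2 + 8*z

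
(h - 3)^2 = h^2 - 6*h + 9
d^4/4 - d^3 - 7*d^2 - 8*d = d*(d/4 + 1/2)*(d - 8)*(d + 2)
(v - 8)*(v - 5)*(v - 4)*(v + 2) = v^4 - 15*v^3 + 58*v^2 + 24*v - 320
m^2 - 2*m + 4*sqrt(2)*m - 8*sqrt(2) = (m - 2)*(m + 4*sqrt(2))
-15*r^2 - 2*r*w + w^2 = (-5*r + w)*(3*r + w)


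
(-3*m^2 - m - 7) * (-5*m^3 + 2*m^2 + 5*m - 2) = 15*m^5 - m^4 + 18*m^3 - 13*m^2 - 33*m + 14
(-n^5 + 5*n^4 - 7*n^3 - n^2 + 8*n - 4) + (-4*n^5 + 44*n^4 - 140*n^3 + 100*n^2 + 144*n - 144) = -5*n^5 + 49*n^4 - 147*n^3 + 99*n^2 + 152*n - 148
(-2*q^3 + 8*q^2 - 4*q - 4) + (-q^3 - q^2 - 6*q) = -3*q^3 + 7*q^2 - 10*q - 4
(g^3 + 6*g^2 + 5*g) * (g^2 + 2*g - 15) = g^5 + 8*g^4 + 2*g^3 - 80*g^2 - 75*g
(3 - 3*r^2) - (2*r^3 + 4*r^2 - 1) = -2*r^3 - 7*r^2 + 4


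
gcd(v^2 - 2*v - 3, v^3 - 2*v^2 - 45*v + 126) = v - 3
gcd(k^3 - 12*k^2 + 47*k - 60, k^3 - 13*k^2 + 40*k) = k - 5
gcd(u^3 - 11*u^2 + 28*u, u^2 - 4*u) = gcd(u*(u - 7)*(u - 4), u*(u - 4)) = u^2 - 4*u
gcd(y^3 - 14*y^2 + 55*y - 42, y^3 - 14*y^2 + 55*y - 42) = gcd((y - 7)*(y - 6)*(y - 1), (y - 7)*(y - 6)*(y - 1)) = y^3 - 14*y^2 + 55*y - 42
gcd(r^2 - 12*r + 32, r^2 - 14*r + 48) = r - 8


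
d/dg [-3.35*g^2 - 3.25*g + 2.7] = -6.7*g - 3.25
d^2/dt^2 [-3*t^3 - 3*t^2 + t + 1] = -18*t - 6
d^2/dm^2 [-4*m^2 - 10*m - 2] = -8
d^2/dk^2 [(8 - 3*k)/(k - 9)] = -38/(k - 9)^3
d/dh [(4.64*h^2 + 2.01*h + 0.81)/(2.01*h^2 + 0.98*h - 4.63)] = (0.507099999999999*h^2 - 46.2226*h - 10.1001)/(4.0401*h^4 + 3.9396*h^3 - 17.6522*h^2 - 9.0748*h + 21.4369)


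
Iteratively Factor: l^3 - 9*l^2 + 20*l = (l)*(l^2 - 9*l + 20) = l*(l - 5)*(l - 4)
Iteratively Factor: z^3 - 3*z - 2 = (z + 1)*(z^2 - z - 2) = (z - 2)*(z + 1)*(z + 1)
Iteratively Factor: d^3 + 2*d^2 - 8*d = (d - 2)*(d^2 + 4*d) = (d - 2)*(d + 4)*(d)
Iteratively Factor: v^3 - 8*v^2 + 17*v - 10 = (v - 1)*(v^2 - 7*v + 10) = (v - 2)*(v - 1)*(v - 5)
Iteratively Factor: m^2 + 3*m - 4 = (m + 4)*(m - 1)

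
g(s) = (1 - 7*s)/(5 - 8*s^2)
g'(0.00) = -1.40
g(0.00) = 0.20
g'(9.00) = -0.01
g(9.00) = 0.10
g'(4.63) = -0.04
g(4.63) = 0.19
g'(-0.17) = -1.73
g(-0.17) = 0.46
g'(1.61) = -0.62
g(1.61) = 0.65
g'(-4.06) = -0.06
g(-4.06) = -0.23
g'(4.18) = -0.05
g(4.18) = 0.21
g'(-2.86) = -0.15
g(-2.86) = -0.35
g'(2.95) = -0.11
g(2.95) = 0.30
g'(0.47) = -3.81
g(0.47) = -0.71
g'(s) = 16*s*(1 - 7*s)/(5 - 8*s^2)^2 - 7/(5 - 8*s^2) = (-56*s^2 + 16*s - 35)/(64*s^4 - 80*s^2 + 25)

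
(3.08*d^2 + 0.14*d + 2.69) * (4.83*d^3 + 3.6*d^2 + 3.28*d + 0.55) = 14.8764*d^5 + 11.7642*d^4 + 23.5991*d^3 + 11.8372*d^2 + 8.9002*d + 1.4795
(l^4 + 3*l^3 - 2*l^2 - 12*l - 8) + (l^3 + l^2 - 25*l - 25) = l^4 + 4*l^3 - l^2 - 37*l - 33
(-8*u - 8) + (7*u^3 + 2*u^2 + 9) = 7*u^3 + 2*u^2 - 8*u + 1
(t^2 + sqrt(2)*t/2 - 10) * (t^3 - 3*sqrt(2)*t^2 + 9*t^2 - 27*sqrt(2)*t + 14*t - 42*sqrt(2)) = t^5 - 5*sqrt(2)*t^4/2 + 9*t^4 - 45*sqrt(2)*t^3/2 + t^3 - 117*t^2 - 5*sqrt(2)*t^2 - 182*t + 270*sqrt(2)*t + 420*sqrt(2)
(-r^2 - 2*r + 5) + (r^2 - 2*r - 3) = 2 - 4*r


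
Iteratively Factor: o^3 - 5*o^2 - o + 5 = (o - 5)*(o^2 - 1) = (o - 5)*(o - 1)*(o + 1)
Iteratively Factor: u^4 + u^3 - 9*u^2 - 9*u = (u)*(u^3 + u^2 - 9*u - 9) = u*(u + 3)*(u^2 - 2*u - 3) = u*(u - 3)*(u + 3)*(u + 1)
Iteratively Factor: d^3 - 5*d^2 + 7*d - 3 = (d - 1)*(d^2 - 4*d + 3) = (d - 3)*(d - 1)*(d - 1)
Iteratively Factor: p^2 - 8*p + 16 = (p - 4)*(p - 4)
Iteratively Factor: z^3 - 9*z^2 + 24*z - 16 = (z - 1)*(z^2 - 8*z + 16) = (z - 4)*(z - 1)*(z - 4)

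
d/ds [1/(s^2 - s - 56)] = (1 - 2*s)/(-s^2 + s + 56)^2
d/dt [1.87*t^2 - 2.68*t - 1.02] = 3.74*t - 2.68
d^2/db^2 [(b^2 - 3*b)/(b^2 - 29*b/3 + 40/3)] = 120*(3*b^3 - 18*b^2 + 54*b - 94)/(27*b^6 - 783*b^5 + 8649*b^4 - 45269*b^3 + 115320*b^2 - 139200*b + 64000)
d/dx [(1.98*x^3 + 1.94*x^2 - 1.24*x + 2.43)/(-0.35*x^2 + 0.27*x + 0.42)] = (-0.693*x^4 + 1.0692*x^3 + 2.5846*x^2 + 3.3306*x - 1.1769)/(0.1225*x^4 - 0.189*x^3 - 0.2211*x^2 + 0.2268*x + 0.1764)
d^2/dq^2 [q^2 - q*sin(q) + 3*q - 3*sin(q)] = q*sin(q) + 3*sin(q) - 2*cos(q) + 2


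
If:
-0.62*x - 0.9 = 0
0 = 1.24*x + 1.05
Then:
No Solution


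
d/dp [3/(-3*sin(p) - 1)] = 9*cos(p)/(3*sin(p) + 1)^2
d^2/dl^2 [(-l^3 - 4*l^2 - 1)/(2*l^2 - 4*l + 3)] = 2*(-42*l^3 + 96*l^2 - 3*l - 46)/(8*l^6 - 48*l^5 + 132*l^4 - 208*l^3 + 198*l^2 - 108*l + 27)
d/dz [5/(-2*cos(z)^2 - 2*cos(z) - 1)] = -(10*sin(z) + 10*sin(2*z))/(2*cos(z) + cos(2*z) + 2)^2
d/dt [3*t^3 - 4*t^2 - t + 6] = 9*t^2 - 8*t - 1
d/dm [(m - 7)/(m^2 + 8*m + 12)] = (m^2 + 8*m - 2*(m - 7)*(m + 4) + 12)/(m^2 + 8*m + 12)^2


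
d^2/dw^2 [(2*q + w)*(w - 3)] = 2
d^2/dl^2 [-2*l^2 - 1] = -4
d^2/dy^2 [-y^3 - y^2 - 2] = -6*y - 2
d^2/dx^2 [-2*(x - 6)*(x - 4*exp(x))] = 8*x*exp(x) - 32*exp(x) - 4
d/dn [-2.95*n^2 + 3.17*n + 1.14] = 3.17 - 5.9*n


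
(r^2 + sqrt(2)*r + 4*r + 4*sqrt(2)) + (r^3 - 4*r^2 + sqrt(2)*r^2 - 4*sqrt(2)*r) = r^3 - 3*r^2 + sqrt(2)*r^2 - 3*sqrt(2)*r + 4*r + 4*sqrt(2)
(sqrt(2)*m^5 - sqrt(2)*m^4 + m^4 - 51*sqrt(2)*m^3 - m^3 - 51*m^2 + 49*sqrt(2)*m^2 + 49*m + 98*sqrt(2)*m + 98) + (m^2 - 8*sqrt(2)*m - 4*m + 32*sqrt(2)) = sqrt(2)*m^5 - sqrt(2)*m^4 + m^4 - 51*sqrt(2)*m^3 - m^3 - 50*m^2 + 49*sqrt(2)*m^2 + 45*m + 90*sqrt(2)*m + 32*sqrt(2) + 98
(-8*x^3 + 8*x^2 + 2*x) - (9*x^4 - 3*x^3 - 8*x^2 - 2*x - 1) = -9*x^4 - 5*x^3 + 16*x^2 + 4*x + 1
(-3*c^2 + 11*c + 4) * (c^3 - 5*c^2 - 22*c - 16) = -3*c^5 + 26*c^4 + 15*c^3 - 214*c^2 - 264*c - 64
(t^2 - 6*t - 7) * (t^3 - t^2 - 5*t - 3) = t^5 - 7*t^4 - 6*t^3 + 34*t^2 + 53*t + 21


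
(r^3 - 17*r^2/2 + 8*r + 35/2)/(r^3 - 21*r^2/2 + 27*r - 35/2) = (r + 1)/(r - 1)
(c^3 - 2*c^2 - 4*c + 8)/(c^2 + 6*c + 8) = (c^2 - 4*c + 4)/(c + 4)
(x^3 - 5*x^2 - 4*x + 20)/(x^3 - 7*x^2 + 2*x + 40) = (x - 2)/(x - 4)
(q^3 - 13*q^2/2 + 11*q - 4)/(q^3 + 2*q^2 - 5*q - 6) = (q^2 - 9*q/2 + 2)/(q^2 + 4*q + 3)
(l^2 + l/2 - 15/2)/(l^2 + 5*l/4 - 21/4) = 2*(2*l - 5)/(4*l - 7)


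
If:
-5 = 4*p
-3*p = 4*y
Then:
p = -5/4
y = 15/16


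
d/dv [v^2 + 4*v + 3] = 2*v + 4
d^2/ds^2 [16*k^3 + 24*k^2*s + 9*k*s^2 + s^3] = 18*k + 6*s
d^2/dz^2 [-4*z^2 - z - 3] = -8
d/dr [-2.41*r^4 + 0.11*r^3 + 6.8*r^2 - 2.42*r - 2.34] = -9.64*r^3 + 0.33*r^2 + 13.6*r - 2.42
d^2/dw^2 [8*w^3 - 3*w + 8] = 48*w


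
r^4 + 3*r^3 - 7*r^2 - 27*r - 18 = (r - 3)*(r + 1)*(r + 2)*(r + 3)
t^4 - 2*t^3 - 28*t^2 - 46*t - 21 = (t - 7)*(t + 1)^2*(t + 3)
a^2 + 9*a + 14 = (a + 2)*(a + 7)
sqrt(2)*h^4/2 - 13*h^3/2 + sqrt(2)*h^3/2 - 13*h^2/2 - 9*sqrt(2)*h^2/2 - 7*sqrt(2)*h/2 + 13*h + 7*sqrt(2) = (h/2 + 1)*(h - 1)*(h - 7*sqrt(2))*(sqrt(2)*h + 1)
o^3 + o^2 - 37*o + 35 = (o - 5)*(o - 1)*(o + 7)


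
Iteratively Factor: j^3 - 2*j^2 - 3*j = (j + 1)*(j^2 - 3*j) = j*(j + 1)*(j - 3)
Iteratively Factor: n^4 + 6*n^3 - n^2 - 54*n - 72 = (n + 4)*(n^3 + 2*n^2 - 9*n - 18) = (n + 3)*(n + 4)*(n^2 - n - 6) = (n + 2)*(n + 3)*(n + 4)*(n - 3)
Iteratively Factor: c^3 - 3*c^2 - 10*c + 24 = (c - 2)*(c^2 - c - 12) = (c - 2)*(c + 3)*(c - 4)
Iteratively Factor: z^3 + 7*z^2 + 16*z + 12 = (z + 2)*(z^2 + 5*z + 6) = (z + 2)^2*(z + 3)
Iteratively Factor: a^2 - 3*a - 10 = (a + 2)*(a - 5)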